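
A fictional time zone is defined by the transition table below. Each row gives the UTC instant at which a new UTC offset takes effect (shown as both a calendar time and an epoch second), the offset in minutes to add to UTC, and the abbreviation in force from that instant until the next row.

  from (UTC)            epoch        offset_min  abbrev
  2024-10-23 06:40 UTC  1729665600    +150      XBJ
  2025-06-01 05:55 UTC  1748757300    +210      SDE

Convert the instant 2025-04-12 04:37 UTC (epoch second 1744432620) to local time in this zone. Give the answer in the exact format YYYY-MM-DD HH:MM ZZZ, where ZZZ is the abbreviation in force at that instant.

2025-04-12 07:07 XBJ

Query: 2025-04-12 04:37 UTC
Rule 1/2 (XBJ, +02:30): 2024-10-23 06:40 UTC ≤ query < 2025-06-01 05:55 UTC
4·60 + 37 + 150 = 427 min
427 = 0·1440 + 427; 427 = 7·60 + 7 → 07:07, same day
→ 2025-04-12 07:07 XBJ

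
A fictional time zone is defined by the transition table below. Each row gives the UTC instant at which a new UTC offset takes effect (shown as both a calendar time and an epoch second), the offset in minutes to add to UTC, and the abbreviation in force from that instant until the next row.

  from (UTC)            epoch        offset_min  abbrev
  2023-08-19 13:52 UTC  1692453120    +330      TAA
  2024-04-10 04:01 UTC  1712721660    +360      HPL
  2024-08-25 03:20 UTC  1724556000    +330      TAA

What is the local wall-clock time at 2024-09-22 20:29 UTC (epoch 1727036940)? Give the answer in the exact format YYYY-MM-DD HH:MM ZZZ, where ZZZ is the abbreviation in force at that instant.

Query: 2024-09-22 20:29 UTC
Rule 3/3 (TAA, +05:30): 2024-08-25 03:20 UTC ≤ query < +∞
20·60 + 29 + 330 = 1559 min
1559 = 1·1440 + 119; 119 = 1·60 + 59 → 01:59, 2024-09-22 + 1 day = 2024-09-23
→ 2024-09-23 01:59 TAA

2024-09-23 01:59 TAA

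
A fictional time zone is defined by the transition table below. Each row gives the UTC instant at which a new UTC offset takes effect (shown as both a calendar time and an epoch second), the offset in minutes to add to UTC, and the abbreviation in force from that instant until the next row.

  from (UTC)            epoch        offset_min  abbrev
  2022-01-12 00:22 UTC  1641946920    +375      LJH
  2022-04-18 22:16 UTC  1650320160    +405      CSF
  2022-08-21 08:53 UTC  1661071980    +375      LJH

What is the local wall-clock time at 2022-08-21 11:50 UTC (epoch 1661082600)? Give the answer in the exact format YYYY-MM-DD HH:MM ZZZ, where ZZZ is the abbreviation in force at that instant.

2022-08-21 18:05 LJH

Query: 2022-08-21 11:50 UTC
Rule 3/3 (LJH, +06:15): 2022-08-21 08:53 UTC ≤ query < +∞
11·60 + 50 + 375 = 1085 min
1085 = 0·1440 + 1085; 1085 = 18·60 + 5 → 18:05, same day
→ 2022-08-21 18:05 LJH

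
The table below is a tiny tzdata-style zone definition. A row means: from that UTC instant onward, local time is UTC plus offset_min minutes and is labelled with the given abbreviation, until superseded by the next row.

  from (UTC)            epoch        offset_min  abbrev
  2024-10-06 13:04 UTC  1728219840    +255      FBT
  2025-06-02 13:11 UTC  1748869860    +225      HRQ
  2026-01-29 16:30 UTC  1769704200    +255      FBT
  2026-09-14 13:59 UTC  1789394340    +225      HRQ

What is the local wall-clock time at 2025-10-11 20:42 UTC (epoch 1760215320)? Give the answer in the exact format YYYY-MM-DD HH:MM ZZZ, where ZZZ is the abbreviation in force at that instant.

Query: 2025-10-11 20:42 UTC
Rule 2/4 (HRQ, +03:45): 2025-06-02 13:11 UTC ≤ query < 2026-01-29 16:30 UTC
20·60 + 42 + 225 = 1467 min
1467 = 1·1440 + 27; 27 = 0·60 + 27 → 00:27, 2025-10-11 + 1 day = 2025-10-12
→ 2025-10-12 00:27 HRQ

2025-10-12 00:27 HRQ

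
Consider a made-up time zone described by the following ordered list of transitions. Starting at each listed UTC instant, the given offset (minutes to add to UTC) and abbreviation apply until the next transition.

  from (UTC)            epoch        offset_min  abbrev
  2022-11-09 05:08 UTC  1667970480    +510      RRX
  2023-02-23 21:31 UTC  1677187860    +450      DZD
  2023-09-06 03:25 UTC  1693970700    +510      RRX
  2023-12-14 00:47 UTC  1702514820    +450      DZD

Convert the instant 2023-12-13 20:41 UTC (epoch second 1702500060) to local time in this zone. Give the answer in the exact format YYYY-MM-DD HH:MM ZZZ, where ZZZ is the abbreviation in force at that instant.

Query: 2023-12-13 20:41 UTC
Rule 3/4 (RRX, +08:30): 2023-09-06 03:25 UTC ≤ query < 2023-12-14 00:47 UTC
20·60 + 41 + 510 = 1751 min
1751 = 1·1440 + 311; 311 = 5·60 + 11 → 05:11, 2023-12-13 + 1 day = 2023-12-14
→ 2023-12-14 05:11 RRX

2023-12-14 05:11 RRX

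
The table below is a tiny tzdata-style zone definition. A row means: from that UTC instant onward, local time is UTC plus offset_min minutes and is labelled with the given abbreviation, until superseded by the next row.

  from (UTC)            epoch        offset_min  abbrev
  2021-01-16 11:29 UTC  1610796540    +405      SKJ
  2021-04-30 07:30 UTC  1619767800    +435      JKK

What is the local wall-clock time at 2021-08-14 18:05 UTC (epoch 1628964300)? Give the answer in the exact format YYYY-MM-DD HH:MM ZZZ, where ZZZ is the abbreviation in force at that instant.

Query: 2021-08-14 18:05 UTC
Rule 2/2 (JKK, +07:15): 2021-04-30 07:30 UTC ≤ query < +∞
18·60 + 5 + 435 = 1520 min
1520 = 1·1440 + 80; 80 = 1·60 + 20 → 01:20, 2021-08-14 + 1 day = 2021-08-15
→ 2021-08-15 01:20 JKK

2021-08-15 01:20 JKK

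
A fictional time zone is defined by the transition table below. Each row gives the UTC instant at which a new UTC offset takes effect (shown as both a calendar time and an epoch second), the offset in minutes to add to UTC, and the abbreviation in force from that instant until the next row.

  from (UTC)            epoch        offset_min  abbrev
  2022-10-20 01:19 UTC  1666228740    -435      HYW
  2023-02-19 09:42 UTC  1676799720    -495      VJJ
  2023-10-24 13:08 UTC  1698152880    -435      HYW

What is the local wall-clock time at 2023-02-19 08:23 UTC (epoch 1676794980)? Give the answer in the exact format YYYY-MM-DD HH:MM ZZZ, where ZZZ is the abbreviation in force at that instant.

2023-02-19 01:08 HYW

Query: 2023-02-19 08:23 UTC
Rule 1/3 (HYW, -07:15): 2022-10-20 01:19 UTC ≤ query < 2023-02-19 09:42 UTC
8·60 + 23 - 435 = 68 min
68 = 0·1440 + 68; 68 = 1·60 + 8 → 01:08, same day
→ 2023-02-19 01:08 HYW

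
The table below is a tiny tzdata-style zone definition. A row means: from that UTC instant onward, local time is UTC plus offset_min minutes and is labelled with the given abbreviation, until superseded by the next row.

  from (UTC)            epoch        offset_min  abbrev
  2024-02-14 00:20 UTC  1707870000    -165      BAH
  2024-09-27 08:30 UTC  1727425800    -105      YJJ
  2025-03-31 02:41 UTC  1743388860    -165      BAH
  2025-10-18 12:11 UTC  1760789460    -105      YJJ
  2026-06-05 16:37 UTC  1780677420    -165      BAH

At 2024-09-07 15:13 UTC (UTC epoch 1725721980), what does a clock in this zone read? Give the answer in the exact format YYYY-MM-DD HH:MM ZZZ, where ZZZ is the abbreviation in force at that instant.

Query: 2024-09-07 15:13 UTC
Rule 1/5 (BAH, -02:45): 2024-02-14 00:20 UTC ≤ query < 2024-09-27 08:30 UTC
15·60 + 13 - 165 = 748 min
748 = 0·1440 + 748; 748 = 12·60 + 28 → 12:28, same day
→ 2024-09-07 12:28 BAH

2024-09-07 12:28 BAH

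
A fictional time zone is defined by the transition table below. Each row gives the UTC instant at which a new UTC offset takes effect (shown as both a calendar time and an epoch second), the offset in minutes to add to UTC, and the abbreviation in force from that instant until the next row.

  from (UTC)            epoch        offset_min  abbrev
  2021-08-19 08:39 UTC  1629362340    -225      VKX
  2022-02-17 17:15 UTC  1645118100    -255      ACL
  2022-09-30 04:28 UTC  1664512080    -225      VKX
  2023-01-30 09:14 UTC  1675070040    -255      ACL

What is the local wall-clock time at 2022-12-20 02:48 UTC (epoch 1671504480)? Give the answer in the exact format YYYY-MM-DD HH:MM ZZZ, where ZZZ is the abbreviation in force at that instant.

Query: 2022-12-20 02:48 UTC
Rule 3/4 (VKX, -03:45): 2022-09-30 04:28 UTC ≤ query < 2023-01-30 09:14 UTC
2·60 + 48 - 225 = -57 min
-57 = -1·1440 + 1383; 1383 = 23·60 + 3 → 23:03, 2022-12-20 - 1 day = 2022-12-19
→ 2022-12-19 23:03 VKX

2022-12-19 23:03 VKX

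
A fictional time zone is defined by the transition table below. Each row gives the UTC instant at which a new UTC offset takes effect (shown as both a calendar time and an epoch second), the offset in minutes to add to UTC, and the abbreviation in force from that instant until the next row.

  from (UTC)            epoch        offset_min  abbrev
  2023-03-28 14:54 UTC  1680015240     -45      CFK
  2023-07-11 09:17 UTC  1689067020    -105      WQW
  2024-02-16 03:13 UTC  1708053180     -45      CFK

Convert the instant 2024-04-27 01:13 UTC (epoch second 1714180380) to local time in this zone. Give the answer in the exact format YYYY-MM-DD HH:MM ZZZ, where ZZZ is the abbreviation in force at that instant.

2024-04-27 00:28 CFK

Query: 2024-04-27 01:13 UTC
Rule 3/3 (CFK, -00:45): 2024-02-16 03:13 UTC ≤ query < +∞
1·60 + 13 - 45 = 28 min
28 = 0·1440 + 28; 28 = 0·60 + 28 → 00:28, same day
→ 2024-04-27 00:28 CFK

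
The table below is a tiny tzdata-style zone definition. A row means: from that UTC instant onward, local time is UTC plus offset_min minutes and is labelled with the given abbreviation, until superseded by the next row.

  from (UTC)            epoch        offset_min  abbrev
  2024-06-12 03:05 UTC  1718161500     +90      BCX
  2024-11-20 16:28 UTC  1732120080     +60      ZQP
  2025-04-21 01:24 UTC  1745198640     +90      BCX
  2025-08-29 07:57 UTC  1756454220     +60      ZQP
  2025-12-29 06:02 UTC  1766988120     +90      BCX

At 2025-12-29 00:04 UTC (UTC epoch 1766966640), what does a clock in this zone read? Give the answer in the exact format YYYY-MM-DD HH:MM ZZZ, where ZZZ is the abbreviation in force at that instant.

Query: 2025-12-29 00:04 UTC
Rule 4/5 (ZQP, +01:00): 2025-08-29 07:57 UTC ≤ query < 2025-12-29 06:02 UTC
0·60 + 4 + 60 = 64 min
64 = 0·1440 + 64; 64 = 1·60 + 4 → 01:04, same day
→ 2025-12-29 01:04 ZQP

2025-12-29 01:04 ZQP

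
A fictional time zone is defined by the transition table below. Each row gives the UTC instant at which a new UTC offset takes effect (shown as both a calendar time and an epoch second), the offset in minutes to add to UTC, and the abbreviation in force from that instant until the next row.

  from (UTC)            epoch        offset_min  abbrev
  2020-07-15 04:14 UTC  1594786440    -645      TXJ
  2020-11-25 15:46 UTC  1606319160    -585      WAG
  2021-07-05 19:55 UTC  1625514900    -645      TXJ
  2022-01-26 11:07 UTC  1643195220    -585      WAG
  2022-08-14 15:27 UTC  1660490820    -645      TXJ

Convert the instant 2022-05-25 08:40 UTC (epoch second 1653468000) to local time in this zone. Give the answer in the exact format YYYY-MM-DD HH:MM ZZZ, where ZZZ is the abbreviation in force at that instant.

2022-05-24 22:55 WAG

Query: 2022-05-25 08:40 UTC
Rule 4/5 (WAG, -09:45): 2022-01-26 11:07 UTC ≤ query < 2022-08-14 15:27 UTC
8·60 + 40 - 585 = -65 min
-65 = -1·1440 + 1375; 1375 = 22·60 + 55 → 22:55, 2022-05-25 - 1 day = 2022-05-24
→ 2022-05-24 22:55 WAG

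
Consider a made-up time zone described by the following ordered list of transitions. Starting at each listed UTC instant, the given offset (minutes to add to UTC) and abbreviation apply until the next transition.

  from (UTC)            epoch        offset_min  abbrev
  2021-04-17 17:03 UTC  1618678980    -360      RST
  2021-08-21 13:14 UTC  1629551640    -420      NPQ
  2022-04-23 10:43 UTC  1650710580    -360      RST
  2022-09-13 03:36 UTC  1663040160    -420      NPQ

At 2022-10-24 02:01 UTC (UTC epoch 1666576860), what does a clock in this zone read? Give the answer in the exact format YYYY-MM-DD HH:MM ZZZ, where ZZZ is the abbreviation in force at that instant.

2022-10-23 19:01 NPQ

Query: 2022-10-24 02:01 UTC
Rule 4/4 (NPQ, -07:00): 2022-09-13 03:36 UTC ≤ query < +∞
2·60 + 1 - 420 = -299 min
-299 = -1·1440 + 1141; 1141 = 19·60 + 1 → 19:01, 2022-10-24 - 1 day = 2022-10-23
→ 2022-10-23 19:01 NPQ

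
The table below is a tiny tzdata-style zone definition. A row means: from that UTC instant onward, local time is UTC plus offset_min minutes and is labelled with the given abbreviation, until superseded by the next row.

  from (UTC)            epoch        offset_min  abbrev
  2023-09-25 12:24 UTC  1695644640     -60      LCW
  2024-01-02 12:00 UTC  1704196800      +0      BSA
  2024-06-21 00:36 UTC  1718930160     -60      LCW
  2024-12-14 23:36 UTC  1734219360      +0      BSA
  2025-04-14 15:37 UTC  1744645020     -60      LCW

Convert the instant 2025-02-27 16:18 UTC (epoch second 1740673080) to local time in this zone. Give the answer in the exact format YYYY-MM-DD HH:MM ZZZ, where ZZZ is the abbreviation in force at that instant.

Query: 2025-02-27 16:18 UTC
Rule 4/5 (BSA, +00:00): 2024-12-14 23:36 UTC ≤ query < 2025-04-14 15:37 UTC
16·60 + 18 + 0 = 978 min
978 = 0·1440 + 978; 978 = 16·60 + 18 → 16:18, same day
→ 2025-02-27 16:18 BSA

2025-02-27 16:18 BSA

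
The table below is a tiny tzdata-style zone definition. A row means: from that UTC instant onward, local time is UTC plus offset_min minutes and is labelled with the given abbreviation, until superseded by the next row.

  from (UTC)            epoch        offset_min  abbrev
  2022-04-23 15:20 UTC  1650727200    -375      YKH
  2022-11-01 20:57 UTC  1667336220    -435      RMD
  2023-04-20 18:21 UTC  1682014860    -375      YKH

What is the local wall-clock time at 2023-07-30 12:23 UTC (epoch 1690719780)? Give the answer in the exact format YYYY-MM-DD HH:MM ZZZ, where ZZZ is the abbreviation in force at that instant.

2023-07-30 06:08 YKH

Query: 2023-07-30 12:23 UTC
Rule 3/3 (YKH, -06:15): 2023-04-20 18:21 UTC ≤ query < +∞
12·60 + 23 - 375 = 368 min
368 = 0·1440 + 368; 368 = 6·60 + 8 → 06:08, same day
→ 2023-07-30 06:08 YKH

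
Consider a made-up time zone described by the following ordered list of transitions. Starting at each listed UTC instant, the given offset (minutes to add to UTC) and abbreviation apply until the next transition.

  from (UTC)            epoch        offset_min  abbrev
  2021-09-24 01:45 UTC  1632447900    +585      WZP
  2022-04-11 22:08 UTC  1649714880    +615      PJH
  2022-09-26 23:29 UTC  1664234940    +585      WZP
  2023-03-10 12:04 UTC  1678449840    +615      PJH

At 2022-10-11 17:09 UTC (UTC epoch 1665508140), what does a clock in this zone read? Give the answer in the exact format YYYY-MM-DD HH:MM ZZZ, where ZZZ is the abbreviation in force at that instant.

Query: 2022-10-11 17:09 UTC
Rule 3/4 (WZP, +09:45): 2022-09-26 23:29 UTC ≤ query < 2023-03-10 12:04 UTC
17·60 + 9 + 585 = 1614 min
1614 = 1·1440 + 174; 174 = 2·60 + 54 → 02:54, 2022-10-11 + 1 day = 2022-10-12
→ 2022-10-12 02:54 WZP

2022-10-12 02:54 WZP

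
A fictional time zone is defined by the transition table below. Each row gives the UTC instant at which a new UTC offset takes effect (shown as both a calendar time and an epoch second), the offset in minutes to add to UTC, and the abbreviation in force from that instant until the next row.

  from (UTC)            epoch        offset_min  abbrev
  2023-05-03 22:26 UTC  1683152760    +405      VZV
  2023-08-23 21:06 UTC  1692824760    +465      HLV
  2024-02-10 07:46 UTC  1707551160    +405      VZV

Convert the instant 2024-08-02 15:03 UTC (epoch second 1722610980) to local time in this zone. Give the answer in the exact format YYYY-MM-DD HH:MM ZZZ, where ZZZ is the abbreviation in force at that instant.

Query: 2024-08-02 15:03 UTC
Rule 3/3 (VZV, +06:45): 2024-02-10 07:46 UTC ≤ query < +∞
15·60 + 3 + 405 = 1308 min
1308 = 0·1440 + 1308; 1308 = 21·60 + 48 → 21:48, same day
→ 2024-08-02 21:48 VZV

2024-08-02 21:48 VZV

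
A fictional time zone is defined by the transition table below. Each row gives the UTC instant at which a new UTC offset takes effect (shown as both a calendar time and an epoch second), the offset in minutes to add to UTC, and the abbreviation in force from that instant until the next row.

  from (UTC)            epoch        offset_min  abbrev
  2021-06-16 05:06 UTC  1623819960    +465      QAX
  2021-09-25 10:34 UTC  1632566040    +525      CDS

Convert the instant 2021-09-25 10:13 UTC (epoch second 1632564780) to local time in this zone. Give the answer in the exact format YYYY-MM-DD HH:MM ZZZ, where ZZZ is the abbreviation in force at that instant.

Query: 2021-09-25 10:13 UTC
Rule 1/2 (QAX, +07:45): 2021-06-16 05:06 UTC ≤ query < 2021-09-25 10:34 UTC
10·60 + 13 + 465 = 1078 min
1078 = 0·1440 + 1078; 1078 = 17·60 + 58 → 17:58, same day
→ 2021-09-25 17:58 QAX

2021-09-25 17:58 QAX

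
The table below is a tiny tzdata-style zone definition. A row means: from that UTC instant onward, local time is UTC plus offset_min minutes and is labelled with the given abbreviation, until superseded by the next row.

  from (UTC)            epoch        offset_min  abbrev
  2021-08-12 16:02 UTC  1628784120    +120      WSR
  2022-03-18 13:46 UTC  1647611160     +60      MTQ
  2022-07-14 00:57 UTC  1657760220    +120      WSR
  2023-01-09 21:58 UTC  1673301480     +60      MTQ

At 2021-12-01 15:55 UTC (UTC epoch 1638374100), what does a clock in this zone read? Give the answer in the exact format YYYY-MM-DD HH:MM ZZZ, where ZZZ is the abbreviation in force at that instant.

Query: 2021-12-01 15:55 UTC
Rule 1/4 (WSR, +02:00): 2021-08-12 16:02 UTC ≤ query < 2022-03-18 13:46 UTC
15·60 + 55 + 120 = 1075 min
1075 = 0·1440 + 1075; 1075 = 17·60 + 55 → 17:55, same day
→ 2021-12-01 17:55 WSR

2021-12-01 17:55 WSR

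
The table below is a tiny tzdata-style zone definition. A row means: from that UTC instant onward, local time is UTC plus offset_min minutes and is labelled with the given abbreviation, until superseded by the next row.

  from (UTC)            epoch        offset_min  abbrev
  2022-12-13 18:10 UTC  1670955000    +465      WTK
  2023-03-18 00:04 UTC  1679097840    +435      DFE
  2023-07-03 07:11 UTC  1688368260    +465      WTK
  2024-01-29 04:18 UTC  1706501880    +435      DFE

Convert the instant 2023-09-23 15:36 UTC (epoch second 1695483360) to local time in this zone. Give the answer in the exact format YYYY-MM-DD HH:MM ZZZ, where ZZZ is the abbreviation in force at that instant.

2023-09-23 23:21 WTK

Query: 2023-09-23 15:36 UTC
Rule 3/4 (WTK, +07:45): 2023-07-03 07:11 UTC ≤ query < 2024-01-29 04:18 UTC
15·60 + 36 + 465 = 1401 min
1401 = 0·1440 + 1401; 1401 = 23·60 + 21 → 23:21, same day
→ 2023-09-23 23:21 WTK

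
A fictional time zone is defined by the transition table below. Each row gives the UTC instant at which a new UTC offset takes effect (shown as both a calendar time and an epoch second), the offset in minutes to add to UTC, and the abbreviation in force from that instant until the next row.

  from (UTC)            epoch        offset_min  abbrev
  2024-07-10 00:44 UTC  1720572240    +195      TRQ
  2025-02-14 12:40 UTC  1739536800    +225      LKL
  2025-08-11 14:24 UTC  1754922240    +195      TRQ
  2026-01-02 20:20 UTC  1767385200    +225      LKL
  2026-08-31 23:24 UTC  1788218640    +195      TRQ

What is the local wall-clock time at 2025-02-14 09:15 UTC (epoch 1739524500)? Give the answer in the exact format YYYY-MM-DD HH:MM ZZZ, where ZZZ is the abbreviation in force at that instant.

2025-02-14 12:30 TRQ

Query: 2025-02-14 09:15 UTC
Rule 1/5 (TRQ, +03:15): 2024-07-10 00:44 UTC ≤ query < 2025-02-14 12:40 UTC
9·60 + 15 + 195 = 750 min
750 = 0·1440 + 750; 750 = 12·60 + 30 → 12:30, same day
→ 2025-02-14 12:30 TRQ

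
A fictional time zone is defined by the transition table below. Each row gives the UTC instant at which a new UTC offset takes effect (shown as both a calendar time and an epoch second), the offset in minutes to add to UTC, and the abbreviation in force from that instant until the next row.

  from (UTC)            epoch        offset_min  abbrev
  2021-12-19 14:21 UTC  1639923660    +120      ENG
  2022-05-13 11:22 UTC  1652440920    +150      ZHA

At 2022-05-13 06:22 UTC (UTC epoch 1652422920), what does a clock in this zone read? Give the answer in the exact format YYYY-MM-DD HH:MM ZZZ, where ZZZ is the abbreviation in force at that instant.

Query: 2022-05-13 06:22 UTC
Rule 1/2 (ENG, +02:00): 2021-12-19 14:21 UTC ≤ query < 2022-05-13 11:22 UTC
6·60 + 22 + 120 = 502 min
502 = 0·1440 + 502; 502 = 8·60 + 22 → 08:22, same day
→ 2022-05-13 08:22 ENG

2022-05-13 08:22 ENG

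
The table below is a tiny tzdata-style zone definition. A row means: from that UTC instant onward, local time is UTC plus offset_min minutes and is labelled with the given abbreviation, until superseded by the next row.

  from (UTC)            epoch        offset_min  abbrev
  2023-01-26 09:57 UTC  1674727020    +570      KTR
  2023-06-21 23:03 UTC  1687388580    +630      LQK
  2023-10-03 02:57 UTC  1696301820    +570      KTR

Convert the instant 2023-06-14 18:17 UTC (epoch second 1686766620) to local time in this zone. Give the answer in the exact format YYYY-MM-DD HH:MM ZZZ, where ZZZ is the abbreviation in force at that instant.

Query: 2023-06-14 18:17 UTC
Rule 1/3 (KTR, +09:30): 2023-01-26 09:57 UTC ≤ query < 2023-06-21 23:03 UTC
18·60 + 17 + 570 = 1667 min
1667 = 1·1440 + 227; 227 = 3·60 + 47 → 03:47, 2023-06-14 + 1 day = 2023-06-15
→ 2023-06-15 03:47 KTR

2023-06-15 03:47 KTR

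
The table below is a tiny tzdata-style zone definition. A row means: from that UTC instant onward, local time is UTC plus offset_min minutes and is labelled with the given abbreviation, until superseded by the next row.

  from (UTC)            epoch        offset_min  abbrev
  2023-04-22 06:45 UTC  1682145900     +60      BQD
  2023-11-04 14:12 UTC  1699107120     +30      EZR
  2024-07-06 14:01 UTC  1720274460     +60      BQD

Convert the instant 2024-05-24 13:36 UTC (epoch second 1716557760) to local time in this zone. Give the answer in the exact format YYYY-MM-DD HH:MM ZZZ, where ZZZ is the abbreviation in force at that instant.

2024-05-24 14:06 EZR

Query: 2024-05-24 13:36 UTC
Rule 2/3 (EZR, +00:30): 2023-11-04 14:12 UTC ≤ query < 2024-07-06 14:01 UTC
13·60 + 36 + 30 = 846 min
846 = 0·1440 + 846; 846 = 14·60 + 6 → 14:06, same day
→ 2024-05-24 14:06 EZR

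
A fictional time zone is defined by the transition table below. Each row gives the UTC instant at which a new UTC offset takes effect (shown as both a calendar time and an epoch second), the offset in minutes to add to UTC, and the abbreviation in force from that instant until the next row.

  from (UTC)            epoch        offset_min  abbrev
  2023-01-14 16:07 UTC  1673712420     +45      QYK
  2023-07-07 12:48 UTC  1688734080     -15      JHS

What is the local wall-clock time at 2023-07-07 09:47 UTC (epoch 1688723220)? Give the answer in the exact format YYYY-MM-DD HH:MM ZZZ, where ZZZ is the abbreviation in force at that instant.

2023-07-07 10:32 QYK

Query: 2023-07-07 09:47 UTC
Rule 1/2 (QYK, +00:45): 2023-01-14 16:07 UTC ≤ query < 2023-07-07 12:48 UTC
9·60 + 47 + 45 = 632 min
632 = 0·1440 + 632; 632 = 10·60 + 32 → 10:32, same day
→ 2023-07-07 10:32 QYK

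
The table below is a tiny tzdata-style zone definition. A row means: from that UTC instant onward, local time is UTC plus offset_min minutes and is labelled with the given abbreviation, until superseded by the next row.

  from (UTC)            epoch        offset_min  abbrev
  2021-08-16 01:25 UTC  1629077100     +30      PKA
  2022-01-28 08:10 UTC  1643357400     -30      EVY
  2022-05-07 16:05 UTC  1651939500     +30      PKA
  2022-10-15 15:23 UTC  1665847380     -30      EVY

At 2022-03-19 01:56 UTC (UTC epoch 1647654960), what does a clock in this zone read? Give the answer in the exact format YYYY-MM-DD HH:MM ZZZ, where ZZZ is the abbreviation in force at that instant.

2022-03-19 01:26 EVY

Query: 2022-03-19 01:56 UTC
Rule 2/4 (EVY, -00:30): 2022-01-28 08:10 UTC ≤ query < 2022-05-07 16:05 UTC
1·60 + 56 - 30 = 86 min
86 = 0·1440 + 86; 86 = 1·60 + 26 → 01:26, same day
→ 2022-03-19 01:26 EVY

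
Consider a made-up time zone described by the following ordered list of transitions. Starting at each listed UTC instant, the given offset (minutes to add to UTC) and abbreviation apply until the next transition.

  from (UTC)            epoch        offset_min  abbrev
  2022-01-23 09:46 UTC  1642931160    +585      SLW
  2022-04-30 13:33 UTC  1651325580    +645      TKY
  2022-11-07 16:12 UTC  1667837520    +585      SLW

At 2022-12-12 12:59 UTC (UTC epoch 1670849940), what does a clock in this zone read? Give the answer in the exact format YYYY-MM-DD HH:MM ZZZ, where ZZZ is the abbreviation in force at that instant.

Query: 2022-12-12 12:59 UTC
Rule 3/3 (SLW, +09:45): 2022-11-07 16:12 UTC ≤ query < +∞
12·60 + 59 + 585 = 1364 min
1364 = 0·1440 + 1364; 1364 = 22·60 + 44 → 22:44, same day
→ 2022-12-12 22:44 SLW

2022-12-12 22:44 SLW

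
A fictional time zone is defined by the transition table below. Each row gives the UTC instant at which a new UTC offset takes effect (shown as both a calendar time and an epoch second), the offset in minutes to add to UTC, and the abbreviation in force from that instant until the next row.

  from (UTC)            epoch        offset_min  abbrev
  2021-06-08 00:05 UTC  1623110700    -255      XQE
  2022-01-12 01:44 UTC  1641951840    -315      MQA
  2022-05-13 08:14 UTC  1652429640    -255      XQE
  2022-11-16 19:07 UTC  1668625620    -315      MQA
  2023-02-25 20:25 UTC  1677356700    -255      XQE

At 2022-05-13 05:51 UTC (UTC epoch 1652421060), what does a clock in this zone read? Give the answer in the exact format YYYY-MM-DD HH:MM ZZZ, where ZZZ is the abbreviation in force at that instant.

2022-05-13 00:36 MQA

Query: 2022-05-13 05:51 UTC
Rule 2/5 (MQA, -05:15): 2022-01-12 01:44 UTC ≤ query < 2022-05-13 08:14 UTC
5·60 + 51 - 315 = 36 min
36 = 0·1440 + 36; 36 = 0·60 + 36 → 00:36, same day
→ 2022-05-13 00:36 MQA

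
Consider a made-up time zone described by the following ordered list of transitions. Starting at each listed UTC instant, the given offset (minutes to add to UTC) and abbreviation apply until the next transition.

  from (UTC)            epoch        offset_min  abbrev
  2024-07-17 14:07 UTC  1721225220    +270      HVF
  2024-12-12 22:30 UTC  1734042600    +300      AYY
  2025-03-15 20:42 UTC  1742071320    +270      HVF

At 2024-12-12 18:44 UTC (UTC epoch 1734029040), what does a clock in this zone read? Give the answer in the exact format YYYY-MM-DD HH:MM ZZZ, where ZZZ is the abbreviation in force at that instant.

2024-12-12 23:14 HVF

Query: 2024-12-12 18:44 UTC
Rule 1/3 (HVF, +04:30): 2024-07-17 14:07 UTC ≤ query < 2024-12-12 22:30 UTC
18·60 + 44 + 270 = 1394 min
1394 = 0·1440 + 1394; 1394 = 23·60 + 14 → 23:14, same day
→ 2024-12-12 23:14 HVF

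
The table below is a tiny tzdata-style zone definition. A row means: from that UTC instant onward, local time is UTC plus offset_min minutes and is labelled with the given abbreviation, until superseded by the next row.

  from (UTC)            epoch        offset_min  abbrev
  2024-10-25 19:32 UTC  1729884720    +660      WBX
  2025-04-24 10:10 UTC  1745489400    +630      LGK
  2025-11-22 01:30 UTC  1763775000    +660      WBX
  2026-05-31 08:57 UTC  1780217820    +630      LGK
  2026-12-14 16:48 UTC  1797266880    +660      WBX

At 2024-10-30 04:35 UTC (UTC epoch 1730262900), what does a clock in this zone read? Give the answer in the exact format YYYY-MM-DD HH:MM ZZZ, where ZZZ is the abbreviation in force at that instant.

Query: 2024-10-30 04:35 UTC
Rule 1/5 (WBX, +11:00): 2024-10-25 19:32 UTC ≤ query < 2025-04-24 10:10 UTC
4·60 + 35 + 660 = 935 min
935 = 0·1440 + 935; 935 = 15·60 + 35 → 15:35, same day
→ 2024-10-30 15:35 WBX

2024-10-30 15:35 WBX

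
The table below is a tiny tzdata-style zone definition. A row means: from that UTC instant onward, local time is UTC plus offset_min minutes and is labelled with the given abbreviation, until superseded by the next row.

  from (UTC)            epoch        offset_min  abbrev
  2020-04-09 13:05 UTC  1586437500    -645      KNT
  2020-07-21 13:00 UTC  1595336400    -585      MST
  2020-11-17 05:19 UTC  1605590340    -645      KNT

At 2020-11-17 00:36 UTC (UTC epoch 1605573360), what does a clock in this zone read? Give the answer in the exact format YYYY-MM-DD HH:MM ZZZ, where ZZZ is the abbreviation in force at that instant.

2020-11-16 14:51 MST

Query: 2020-11-17 00:36 UTC
Rule 2/3 (MST, -09:45): 2020-07-21 13:00 UTC ≤ query < 2020-11-17 05:19 UTC
0·60 + 36 - 585 = -549 min
-549 = -1·1440 + 891; 891 = 14·60 + 51 → 14:51, 2020-11-17 - 1 day = 2020-11-16
→ 2020-11-16 14:51 MST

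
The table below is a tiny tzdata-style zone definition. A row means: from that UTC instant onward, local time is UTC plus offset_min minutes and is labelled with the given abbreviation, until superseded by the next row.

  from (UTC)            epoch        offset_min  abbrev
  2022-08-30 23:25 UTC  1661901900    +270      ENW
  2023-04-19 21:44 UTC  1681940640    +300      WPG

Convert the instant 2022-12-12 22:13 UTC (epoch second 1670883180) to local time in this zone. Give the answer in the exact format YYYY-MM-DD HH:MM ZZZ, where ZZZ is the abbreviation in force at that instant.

2022-12-13 02:43 ENW

Query: 2022-12-12 22:13 UTC
Rule 1/2 (ENW, +04:30): 2022-08-30 23:25 UTC ≤ query < 2023-04-19 21:44 UTC
22·60 + 13 + 270 = 1603 min
1603 = 1·1440 + 163; 163 = 2·60 + 43 → 02:43, 2022-12-12 + 1 day = 2022-12-13
→ 2022-12-13 02:43 ENW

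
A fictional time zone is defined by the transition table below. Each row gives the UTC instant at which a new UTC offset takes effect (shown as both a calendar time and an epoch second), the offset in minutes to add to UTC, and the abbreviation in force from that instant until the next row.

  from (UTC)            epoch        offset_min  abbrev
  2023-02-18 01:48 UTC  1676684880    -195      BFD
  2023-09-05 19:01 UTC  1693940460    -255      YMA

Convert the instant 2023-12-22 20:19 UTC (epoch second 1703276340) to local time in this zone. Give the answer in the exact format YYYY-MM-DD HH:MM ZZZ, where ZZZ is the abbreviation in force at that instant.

Query: 2023-12-22 20:19 UTC
Rule 2/2 (YMA, -04:15): 2023-09-05 19:01 UTC ≤ query < +∞
20·60 + 19 - 255 = 964 min
964 = 0·1440 + 964; 964 = 16·60 + 4 → 16:04, same day
→ 2023-12-22 16:04 YMA

2023-12-22 16:04 YMA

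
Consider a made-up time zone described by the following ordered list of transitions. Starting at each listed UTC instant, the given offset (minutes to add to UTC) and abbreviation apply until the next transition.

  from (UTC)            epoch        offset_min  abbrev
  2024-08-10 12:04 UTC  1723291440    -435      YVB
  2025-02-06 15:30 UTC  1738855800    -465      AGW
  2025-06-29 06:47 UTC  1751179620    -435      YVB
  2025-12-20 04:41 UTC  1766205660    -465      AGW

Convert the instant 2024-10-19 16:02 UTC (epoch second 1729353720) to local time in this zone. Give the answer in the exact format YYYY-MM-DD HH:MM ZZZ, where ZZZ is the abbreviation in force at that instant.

2024-10-19 08:47 YVB

Query: 2024-10-19 16:02 UTC
Rule 1/4 (YVB, -07:15): 2024-08-10 12:04 UTC ≤ query < 2025-02-06 15:30 UTC
16·60 + 2 - 435 = 527 min
527 = 0·1440 + 527; 527 = 8·60 + 47 → 08:47, same day
→ 2024-10-19 08:47 YVB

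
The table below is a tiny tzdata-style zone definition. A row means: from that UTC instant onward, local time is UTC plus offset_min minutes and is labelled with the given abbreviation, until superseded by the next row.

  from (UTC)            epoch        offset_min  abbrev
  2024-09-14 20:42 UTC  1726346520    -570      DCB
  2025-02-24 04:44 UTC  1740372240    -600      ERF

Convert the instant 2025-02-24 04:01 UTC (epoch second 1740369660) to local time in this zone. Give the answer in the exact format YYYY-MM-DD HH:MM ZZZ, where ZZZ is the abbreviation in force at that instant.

2025-02-23 18:31 DCB

Query: 2025-02-24 04:01 UTC
Rule 1/2 (DCB, -09:30): 2024-09-14 20:42 UTC ≤ query < 2025-02-24 04:44 UTC
4·60 + 1 - 570 = -329 min
-329 = -1·1440 + 1111; 1111 = 18·60 + 31 → 18:31, 2025-02-24 - 1 day = 2025-02-23
→ 2025-02-23 18:31 DCB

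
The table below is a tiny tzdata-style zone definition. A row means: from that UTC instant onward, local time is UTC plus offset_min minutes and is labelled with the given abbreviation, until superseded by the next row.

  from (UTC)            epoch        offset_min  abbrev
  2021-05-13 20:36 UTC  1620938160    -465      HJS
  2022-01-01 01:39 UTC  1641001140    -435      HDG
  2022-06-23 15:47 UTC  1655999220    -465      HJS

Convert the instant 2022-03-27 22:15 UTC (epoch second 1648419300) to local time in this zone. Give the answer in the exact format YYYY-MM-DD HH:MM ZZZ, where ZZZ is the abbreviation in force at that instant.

2022-03-27 15:00 HDG

Query: 2022-03-27 22:15 UTC
Rule 2/3 (HDG, -07:15): 2022-01-01 01:39 UTC ≤ query < 2022-06-23 15:47 UTC
22·60 + 15 - 435 = 900 min
900 = 0·1440 + 900; 900 = 15·60 + 0 → 15:00, same day
→ 2022-03-27 15:00 HDG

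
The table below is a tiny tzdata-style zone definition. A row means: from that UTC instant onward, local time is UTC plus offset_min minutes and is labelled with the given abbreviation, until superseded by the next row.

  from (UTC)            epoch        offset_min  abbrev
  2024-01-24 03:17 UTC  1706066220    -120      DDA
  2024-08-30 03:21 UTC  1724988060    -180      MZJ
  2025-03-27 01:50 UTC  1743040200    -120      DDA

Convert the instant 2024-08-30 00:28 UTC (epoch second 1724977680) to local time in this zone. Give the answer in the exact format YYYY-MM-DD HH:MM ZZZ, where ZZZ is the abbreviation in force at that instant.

Query: 2024-08-30 00:28 UTC
Rule 1/3 (DDA, -02:00): 2024-01-24 03:17 UTC ≤ query < 2024-08-30 03:21 UTC
0·60 + 28 - 120 = -92 min
-92 = -1·1440 + 1348; 1348 = 22·60 + 28 → 22:28, 2024-08-30 - 1 day = 2024-08-29
→ 2024-08-29 22:28 DDA

2024-08-29 22:28 DDA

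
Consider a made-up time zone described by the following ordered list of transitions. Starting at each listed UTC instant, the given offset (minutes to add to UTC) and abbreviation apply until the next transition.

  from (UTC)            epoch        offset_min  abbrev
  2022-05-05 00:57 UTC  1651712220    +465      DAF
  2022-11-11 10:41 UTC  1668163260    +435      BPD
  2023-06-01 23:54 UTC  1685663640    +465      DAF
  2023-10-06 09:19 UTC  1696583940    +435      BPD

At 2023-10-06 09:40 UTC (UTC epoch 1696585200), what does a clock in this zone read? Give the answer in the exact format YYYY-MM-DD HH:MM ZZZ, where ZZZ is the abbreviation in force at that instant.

Query: 2023-10-06 09:40 UTC
Rule 4/4 (BPD, +07:15): 2023-10-06 09:19 UTC ≤ query < +∞
9·60 + 40 + 435 = 1015 min
1015 = 0·1440 + 1015; 1015 = 16·60 + 55 → 16:55, same day
→ 2023-10-06 16:55 BPD

2023-10-06 16:55 BPD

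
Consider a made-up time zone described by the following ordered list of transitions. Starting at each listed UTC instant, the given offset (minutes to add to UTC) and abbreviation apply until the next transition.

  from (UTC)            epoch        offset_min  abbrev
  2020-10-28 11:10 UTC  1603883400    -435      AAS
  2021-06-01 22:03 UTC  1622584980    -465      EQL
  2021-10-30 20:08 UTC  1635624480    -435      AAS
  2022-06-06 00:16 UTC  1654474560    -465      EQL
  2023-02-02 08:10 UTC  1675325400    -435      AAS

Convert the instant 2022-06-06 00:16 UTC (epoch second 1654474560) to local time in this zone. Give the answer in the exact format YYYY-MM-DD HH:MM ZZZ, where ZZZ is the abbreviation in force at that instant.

Query: 2022-06-06 00:16 UTC
Rule 4/5 (EQL, -07:45): 2022-06-06 00:16 UTC ≤ query < 2023-02-02 08:10 UTC
0·60 + 16 - 465 = -449 min
-449 = -1·1440 + 991; 991 = 16·60 + 31 → 16:31, 2022-06-06 - 1 day = 2022-06-05
→ 2022-06-05 16:31 EQL

2022-06-05 16:31 EQL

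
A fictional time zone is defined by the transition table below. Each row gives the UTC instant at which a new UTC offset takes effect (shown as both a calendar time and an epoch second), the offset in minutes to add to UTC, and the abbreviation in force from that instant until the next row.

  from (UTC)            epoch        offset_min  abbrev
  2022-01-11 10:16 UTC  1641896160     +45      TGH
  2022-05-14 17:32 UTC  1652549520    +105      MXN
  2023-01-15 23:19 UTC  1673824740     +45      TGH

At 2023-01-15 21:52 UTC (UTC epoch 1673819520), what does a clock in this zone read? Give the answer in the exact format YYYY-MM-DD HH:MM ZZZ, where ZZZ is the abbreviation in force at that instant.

2023-01-15 23:37 MXN

Query: 2023-01-15 21:52 UTC
Rule 2/3 (MXN, +01:45): 2022-05-14 17:32 UTC ≤ query < 2023-01-15 23:19 UTC
21·60 + 52 + 105 = 1417 min
1417 = 0·1440 + 1417; 1417 = 23·60 + 37 → 23:37, same day
→ 2023-01-15 23:37 MXN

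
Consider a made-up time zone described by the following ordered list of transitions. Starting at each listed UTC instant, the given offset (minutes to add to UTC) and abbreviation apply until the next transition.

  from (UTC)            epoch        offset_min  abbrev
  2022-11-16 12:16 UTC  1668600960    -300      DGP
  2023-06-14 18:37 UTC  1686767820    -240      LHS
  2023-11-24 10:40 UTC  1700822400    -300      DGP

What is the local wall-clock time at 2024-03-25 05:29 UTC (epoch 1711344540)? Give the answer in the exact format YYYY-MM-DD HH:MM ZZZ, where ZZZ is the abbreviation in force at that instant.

Query: 2024-03-25 05:29 UTC
Rule 3/3 (DGP, -05:00): 2023-11-24 10:40 UTC ≤ query < +∞
5·60 + 29 - 300 = 29 min
29 = 0·1440 + 29; 29 = 0·60 + 29 → 00:29, same day
→ 2024-03-25 00:29 DGP

2024-03-25 00:29 DGP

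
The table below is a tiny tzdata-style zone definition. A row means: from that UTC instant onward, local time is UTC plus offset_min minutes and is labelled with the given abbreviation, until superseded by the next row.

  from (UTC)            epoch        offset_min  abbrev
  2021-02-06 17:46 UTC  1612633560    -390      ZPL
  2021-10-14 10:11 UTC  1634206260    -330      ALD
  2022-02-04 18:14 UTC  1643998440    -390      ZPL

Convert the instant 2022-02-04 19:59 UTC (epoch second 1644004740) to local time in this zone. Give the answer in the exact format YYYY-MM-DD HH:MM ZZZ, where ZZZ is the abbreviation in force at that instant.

2022-02-04 13:29 ZPL

Query: 2022-02-04 19:59 UTC
Rule 3/3 (ZPL, -06:30): 2022-02-04 18:14 UTC ≤ query < +∞
19·60 + 59 - 390 = 809 min
809 = 0·1440 + 809; 809 = 13·60 + 29 → 13:29, same day
→ 2022-02-04 13:29 ZPL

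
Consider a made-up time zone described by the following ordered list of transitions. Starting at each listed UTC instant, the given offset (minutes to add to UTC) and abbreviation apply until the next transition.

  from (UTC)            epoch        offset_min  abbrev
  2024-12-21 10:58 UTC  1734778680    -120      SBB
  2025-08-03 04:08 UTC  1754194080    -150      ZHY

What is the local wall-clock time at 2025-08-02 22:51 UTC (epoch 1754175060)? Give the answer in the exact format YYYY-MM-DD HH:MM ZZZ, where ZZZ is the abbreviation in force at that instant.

Query: 2025-08-02 22:51 UTC
Rule 1/2 (SBB, -02:00): 2024-12-21 10:58 UTC ≤ query < 2025-08-03 04:08 UTC
22·60 + 51 - 120 = 1251 min
1251 = 0·1440 + 1251; 1251 = 20·60 + 51 → 20:51, same day
→ 2025-08-02 20:51 SBB

2025-08-02 20:51 SBB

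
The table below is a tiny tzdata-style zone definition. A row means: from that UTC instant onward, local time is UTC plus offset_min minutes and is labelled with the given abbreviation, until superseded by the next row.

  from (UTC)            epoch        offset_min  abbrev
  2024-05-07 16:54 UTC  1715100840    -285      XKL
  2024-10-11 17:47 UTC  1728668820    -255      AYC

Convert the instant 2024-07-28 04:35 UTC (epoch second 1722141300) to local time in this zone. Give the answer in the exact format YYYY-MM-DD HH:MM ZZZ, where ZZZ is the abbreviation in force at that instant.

Query: 2024-07-28 04:35 UTC
Rule 1/2 (XKL, -04:45): 2024-05-07 16:54 UTC ≤ query < 2024-10-11 17:47 UTC
4·60 + 35 - 285 = -10 min
-10 = -1·1440 + 1430; 1430 = 23·60 + 50 → 23:50, 2024-07-28 - 1 day = 2024-07-27
→ 2024-07-27 23:50 XKL

2024-07-27 23:50 XKL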